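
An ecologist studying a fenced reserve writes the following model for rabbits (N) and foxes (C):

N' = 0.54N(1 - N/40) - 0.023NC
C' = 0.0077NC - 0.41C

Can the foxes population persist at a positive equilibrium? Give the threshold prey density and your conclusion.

Threshold N = 53.2; K < 53.2, so no, the predator goes extinct.

The predator equation gives dC/dt > 0 only when N > 0.41/0.0077 = 53.2.
Without the predator, N → K = 40. Since 40 < 53.2, the predator cannot invade.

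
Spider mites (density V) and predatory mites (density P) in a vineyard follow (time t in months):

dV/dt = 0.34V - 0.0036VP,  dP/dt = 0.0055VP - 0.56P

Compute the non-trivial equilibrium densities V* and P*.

V* ≈ 102, P* ≈ 94.4

Set dP/dt = 0 with P > 0: 0.0055V - 0.56 = 0, so V* = 0.56/0.0055 = 102.
Set dV/dt = 0 with V > 0: 0.34 - 0.0036P = 0, so P* = 0.34/0.0036 = 94.4.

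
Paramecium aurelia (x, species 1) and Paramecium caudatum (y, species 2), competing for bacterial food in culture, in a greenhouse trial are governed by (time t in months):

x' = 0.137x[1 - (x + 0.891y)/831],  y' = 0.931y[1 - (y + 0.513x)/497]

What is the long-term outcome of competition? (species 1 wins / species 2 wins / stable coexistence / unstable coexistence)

Compare the nullcline intercepts: K1/α12 = 831/0.891 = 933 > K2 = 497; K2/α21 = 497/0.513 = 969 > K1 = 831.
Since both inequalities hold, each species can invade when rare, so the interior equilibrium is stable.

stable coexistence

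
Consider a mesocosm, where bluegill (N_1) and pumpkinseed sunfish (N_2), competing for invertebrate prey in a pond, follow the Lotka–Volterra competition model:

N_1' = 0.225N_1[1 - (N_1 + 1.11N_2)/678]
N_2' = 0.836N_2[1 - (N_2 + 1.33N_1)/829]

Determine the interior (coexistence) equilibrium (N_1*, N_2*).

Setting both brackets to zero gives the nullclines N_1 + 1.11N_2 = 678 and 1.33N_1 + N_2 = 829.
Substituting N_2 = 829 - 1.33N_1 into the first: N_1(1 - 1.11·1.33) = 678 - 1.11·829.
So N_1* = -242/-0.476 = 508, and then N_2* = 829 - 1.33·508 = 153.

N_1* ≈ 508, N_2* ≈ 153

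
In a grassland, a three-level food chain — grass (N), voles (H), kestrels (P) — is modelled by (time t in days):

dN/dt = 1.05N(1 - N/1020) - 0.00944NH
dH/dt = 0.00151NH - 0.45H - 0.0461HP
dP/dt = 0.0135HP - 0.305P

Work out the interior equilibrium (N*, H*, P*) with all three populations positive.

From dP/dt = 0: 0.0135H* = 0.305, so H* = 22.6.
From dN/dt = 0: 1.05(1 - N*/1020) = 0.00944·22.6, giving N* = 1020·(1 - 0.203) = 813.
From dH/dt = 0: 0.00151·813 - 0.45 = 0.0461P*, so P* = 0.777/0.0461 = 16.9.

N* ≈ 813, H* ≈ 22.6, P* ≈ 16.9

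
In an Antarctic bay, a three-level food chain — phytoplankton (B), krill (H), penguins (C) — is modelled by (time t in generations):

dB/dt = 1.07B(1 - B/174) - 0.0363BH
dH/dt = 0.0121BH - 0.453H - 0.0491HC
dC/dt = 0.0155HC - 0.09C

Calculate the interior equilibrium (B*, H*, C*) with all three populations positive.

B* ≈ 140, H* ≈ 5.81, C* ≈ 25.2

From dC/dt = 0: 0.0155H* = 0.09, so H* = 5.81.
From dB/dt = 0: 1.07(1 - B*/174) = 0.0363·5.81, giving B* = 174·(1 - 0.197) = 140.
From dH/dt = 0: 0.0121·140 - 0.453 = 0.0491C*, so C* = 1.24/0.0491 = 25.2.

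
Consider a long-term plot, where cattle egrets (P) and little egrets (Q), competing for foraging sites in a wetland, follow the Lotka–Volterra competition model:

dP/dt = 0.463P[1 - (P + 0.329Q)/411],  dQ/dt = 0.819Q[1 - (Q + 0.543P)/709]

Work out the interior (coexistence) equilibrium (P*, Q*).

P* ≈ 216, Q* ≈ 591

Setting both brackets to zero gives the nullclines P + 0.329Q = 411 and 0.543P + Q = 709.
Substituting Q = 709 - 0.543P into the first: P(1 - 0.329·0.543) = 411 - 0.329·709.
So P* = 178/0.821 = 216, and then Q* = 709 - 0.543·216 = 591.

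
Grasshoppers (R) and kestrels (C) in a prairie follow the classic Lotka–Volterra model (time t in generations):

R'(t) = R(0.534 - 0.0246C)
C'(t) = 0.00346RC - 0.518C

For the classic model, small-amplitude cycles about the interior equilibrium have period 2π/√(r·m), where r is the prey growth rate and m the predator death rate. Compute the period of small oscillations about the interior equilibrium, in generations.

T ≈ 11.9 generations

Here r = 0.534 and m = 0.518, so r·m = 0.277.
ω = √0.277 = 0.526 per generation, hence T = 2π/ω ≈ 11.9 generations.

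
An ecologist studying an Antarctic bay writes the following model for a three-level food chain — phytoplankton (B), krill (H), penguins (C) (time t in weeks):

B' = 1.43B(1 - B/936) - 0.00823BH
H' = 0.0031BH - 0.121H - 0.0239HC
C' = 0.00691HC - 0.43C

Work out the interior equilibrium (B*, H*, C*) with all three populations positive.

B* ≈ 601, H* ≈ 62.2, C* ≈ 72.9

From dC/dt = 0: 0.00691H* = 0.43, so H* = 62.2.
From dB/dt = 0: 1.43(1 - B*/936) = 0.00823·62.2, giving B* = 936·(1 - 0.358) = 601.
From dH/dt = 0: 0.0031·601 - 0.121 = 0.0239C*, so C* = 1.74/0.0239 = 72.9.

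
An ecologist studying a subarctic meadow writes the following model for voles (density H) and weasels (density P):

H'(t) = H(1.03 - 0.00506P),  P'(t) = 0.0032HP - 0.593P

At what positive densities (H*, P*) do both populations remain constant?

H* ≈ 185, P* ≈ 204

Set dP/dt = 0 with P > 0: 0.0032H - 0.593 = 0, so H* = 0.593/0.0032 = 185.
Set dH/dt = 0 with H > 0: 1.03 - 0.00506P = 0, so P* = 1.03/0.00506 = 204.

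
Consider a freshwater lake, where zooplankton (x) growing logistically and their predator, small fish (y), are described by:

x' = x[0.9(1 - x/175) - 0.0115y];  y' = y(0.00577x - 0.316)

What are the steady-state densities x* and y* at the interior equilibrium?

From dy/dt = 0 with y > 0: 0.00577x* = 0.316, so x* = 54.8.
Substitute into dx/dt = 0: 0.9(1 - 54.8/175) = 0.0115y*.
The bracket is 0.687, giving y* = 0.618/0.0115 = 53.8.

x* ≈ 54.8, y* ≈ 53.8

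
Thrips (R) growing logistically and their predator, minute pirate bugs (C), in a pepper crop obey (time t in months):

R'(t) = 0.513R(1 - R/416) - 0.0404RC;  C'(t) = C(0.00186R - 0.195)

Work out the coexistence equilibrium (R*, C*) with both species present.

R* ≈ 105, C* ≈ 9.5

From dC/dt = 0 with C > 0: 0.00186R* = 0.195, so R* = 105.
Substitute into dR/dt = 0: 0.513(1 - 105/416) = 0.0404C*.
The bracket is 0.748, giving C* = 0.384/0.0404 = 9.5.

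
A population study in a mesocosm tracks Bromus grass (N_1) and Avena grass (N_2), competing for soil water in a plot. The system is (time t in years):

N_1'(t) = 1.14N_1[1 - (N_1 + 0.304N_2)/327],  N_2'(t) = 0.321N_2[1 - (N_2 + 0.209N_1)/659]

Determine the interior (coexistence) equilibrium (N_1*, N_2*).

N_1* ≈ 135, N_2* ≈ 631

Setting both brackets to zero gives the nullclines N_1 + 0.304N_2 = 327 and 0.209N_1 + N_2 = 659.
Substituting N_2 = 659 - 0.209N_1 into the first: N_1(1 - 0.304·0.209) = 327 - 0.304·659.
So N_1* = 127/0.936 = 135, and then N_2* = 659 - 0.209·135 = 631.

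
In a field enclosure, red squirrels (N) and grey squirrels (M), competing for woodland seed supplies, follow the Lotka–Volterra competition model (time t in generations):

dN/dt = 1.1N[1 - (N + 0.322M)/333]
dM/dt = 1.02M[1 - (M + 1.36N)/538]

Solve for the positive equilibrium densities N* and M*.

N* ≈ 284, M* ≈ 151

Setting both brackets to zero gives the nullclines N + 0.322M = 333 and 1.36N + M = 538.
Substituting M = 538 - 1.36N into the first: N(1 - 0.322·1.36) = 333 - 0.322·538.
So N* = 160/0.562 = 284, and then M* = 538 - 1.36·284 = 151.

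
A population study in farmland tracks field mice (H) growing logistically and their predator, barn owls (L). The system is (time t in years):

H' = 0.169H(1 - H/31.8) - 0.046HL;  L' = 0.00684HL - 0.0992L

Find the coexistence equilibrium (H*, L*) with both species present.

H* ≈ 14.5, L* ≈ 2

From dL/dt = 0 with L > 0: 0.00684H* = 0.0992, so H* = 14.5.
Substitute into dH/dt = 0: 0.169(1 - 14.5/31.8) = 0.046L*.
The bracket is 0.544, giving L* = 0.0919/0.046 = 2.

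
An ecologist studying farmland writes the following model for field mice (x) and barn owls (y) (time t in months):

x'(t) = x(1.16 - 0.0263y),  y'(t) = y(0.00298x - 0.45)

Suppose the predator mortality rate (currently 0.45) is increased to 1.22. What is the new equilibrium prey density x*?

At the interior fixed point, setting dy/dt = 0 with y > 0 fixes x* = (predator death rate)/(xy coefficient) — independent of the other coefficients.
With the change, x* = 1.22/0.00298 = 409; it rises from 151.

x* ≈ 409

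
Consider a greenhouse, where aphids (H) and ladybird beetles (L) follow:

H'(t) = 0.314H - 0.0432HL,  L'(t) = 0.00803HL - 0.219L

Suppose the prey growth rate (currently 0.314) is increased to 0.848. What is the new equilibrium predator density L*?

At the interior fixed point, setting dH/dt = 0 with H > 0 fixes L* = (prey growth rate)/(HL coefficient) — independent of the other coefficients.
With the change, L* = 0.848/0.0432 = 19.6; it rises from 7.27.

L* ≈ 19.6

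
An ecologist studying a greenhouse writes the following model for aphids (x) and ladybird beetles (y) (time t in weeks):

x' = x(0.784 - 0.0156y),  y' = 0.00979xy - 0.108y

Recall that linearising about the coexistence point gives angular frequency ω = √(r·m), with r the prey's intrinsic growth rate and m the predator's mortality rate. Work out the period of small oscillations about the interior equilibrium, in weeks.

T ≈ 21.6 weeks

Here r = 0.784 and m = 0.108, so r·m = 0.0847.
ω = √0.0847 = 0.291 per week, hence T = 2π/ω ≈ 21.6 weeks.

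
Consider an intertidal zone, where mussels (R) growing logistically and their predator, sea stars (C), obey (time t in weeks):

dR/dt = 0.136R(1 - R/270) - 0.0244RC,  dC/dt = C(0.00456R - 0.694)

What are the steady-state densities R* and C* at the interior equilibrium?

From dC/dt = 0 with C > 0: 0.00456R* = 0.694, so R* = 152.
Substitute into dR/dt = 0: 0.136(1 - 152/270) = 0.0244C*.
The bracket is 0.436, giving C* = 0.0593/0.0244 = 2.43.

R* ≈ 152, C* ≈ 2.43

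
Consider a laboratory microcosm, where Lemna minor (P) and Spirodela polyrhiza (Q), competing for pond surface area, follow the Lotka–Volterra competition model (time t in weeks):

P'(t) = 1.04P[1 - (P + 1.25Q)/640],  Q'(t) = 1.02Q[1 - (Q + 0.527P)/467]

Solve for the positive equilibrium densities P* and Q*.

P* ≈ 165, Q* ≈ 380

Setting both brackets to zero gives the nullclines P + 1.25Q = 640 and 0.527P + Q = 467.
Substituting Q = 467 - 0.527P into the first: P(1 - 1.25·0.527) = 640 - 1.25·467.
So P* = 56.2/0.341 = 165, and then Q* = 467 - 0.527·165 = 380.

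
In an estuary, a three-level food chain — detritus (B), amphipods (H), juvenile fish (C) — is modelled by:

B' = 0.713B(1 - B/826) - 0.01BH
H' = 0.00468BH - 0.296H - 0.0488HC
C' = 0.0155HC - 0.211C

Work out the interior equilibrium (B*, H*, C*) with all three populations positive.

B* ≈ 668, H* ≈ 13.6, C* ≈ 58

From dC/dt = 0: 0.0155H* = 0.211, so H* = 13.6.
From dB/dt = 0: 0.713(1 - B*/826) = 0.01·13.6, giving B* = 826·(1 - 0.191) = 668.
From dH/dt = 0: 0.00468·668 - 0.296 = 0.0488C*, so C* = 2.83/0.0488 = 58.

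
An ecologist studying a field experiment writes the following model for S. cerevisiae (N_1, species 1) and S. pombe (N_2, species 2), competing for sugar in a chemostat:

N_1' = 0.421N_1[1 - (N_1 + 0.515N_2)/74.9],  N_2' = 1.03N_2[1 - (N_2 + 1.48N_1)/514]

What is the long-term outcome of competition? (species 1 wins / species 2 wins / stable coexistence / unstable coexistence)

species 2 excludes species 1

Compare the nullcline intercepts: K1/α12 = 74.9/0.515 = 145 < K2 = 514; K2/α21 = 514/1.48 = 347 > K1 = 74.9.
Since the inequalities point opposite ways, species 2 can invade but species 1 cannot.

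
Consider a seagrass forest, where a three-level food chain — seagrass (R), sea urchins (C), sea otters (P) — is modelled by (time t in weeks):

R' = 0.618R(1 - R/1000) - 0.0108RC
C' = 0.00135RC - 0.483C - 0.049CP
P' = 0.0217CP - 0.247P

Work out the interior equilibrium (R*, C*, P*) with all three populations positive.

R* ≈ 801, C* ≈ 11.4, P* ≈ 12.2

From dP/dt = 0: 0.0217C* = 0.247, so C* = 11.4.
From dR/dt = 0: 0.618(1 - R*/1000) = 0.0108·11.4, giving R* = 1000·(1 - 0.199) = 801.
From dC/dt = 0: 0.00135·801 - 0.483 = 0.049P*, so P* = 0.598/0.049 = 12.2.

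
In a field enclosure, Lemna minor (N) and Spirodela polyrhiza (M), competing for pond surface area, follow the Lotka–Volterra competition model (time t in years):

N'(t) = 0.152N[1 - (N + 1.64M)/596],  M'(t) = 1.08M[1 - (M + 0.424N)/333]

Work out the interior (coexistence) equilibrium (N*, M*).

Setting both brackets to zero gives the nullclines N + 1.64M = 596 and 0.424N + M = 333.
Substituting M = 333 - 0.424N into the first: N(1 - 1.64·0.424) = 596 - 1.64·333.
So N* = 49.9/0.305 = 164, and then M* = 333 - 0.424·164 = 264.

N* ≈ 164, M* ≈ 264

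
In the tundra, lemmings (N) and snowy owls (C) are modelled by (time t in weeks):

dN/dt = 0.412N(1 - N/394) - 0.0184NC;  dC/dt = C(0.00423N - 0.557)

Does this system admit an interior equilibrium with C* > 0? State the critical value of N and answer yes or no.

Threshold N = 132; K > 132, so yes, the predator persists.

The predator equation gives dC/dt > 0 only when N > 0.557/0.00423 = 132.
Without the predator, N → K = 394. Since 394 > 132, the predator can invade and persist.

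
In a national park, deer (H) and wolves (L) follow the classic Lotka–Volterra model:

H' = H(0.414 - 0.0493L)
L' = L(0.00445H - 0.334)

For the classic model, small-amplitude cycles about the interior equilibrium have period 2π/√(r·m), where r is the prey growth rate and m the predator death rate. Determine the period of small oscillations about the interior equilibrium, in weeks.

T ≈ 16.9 weeks

Here r = 0.414 and m = 0.334, so r·m = 0.138.
ω = √0.138 = 0.372 per week, hence T = 2π/ω ≈ 16.9 weeks.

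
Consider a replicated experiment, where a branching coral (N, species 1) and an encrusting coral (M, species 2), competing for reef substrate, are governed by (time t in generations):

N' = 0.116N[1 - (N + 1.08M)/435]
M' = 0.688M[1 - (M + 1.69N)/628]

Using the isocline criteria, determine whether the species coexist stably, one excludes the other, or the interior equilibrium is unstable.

Compare the nullcline intercepts: K1/α12 = 435/1.08 = 403 < K2 = 628; K2/α21 = 628/1.69 = 372 < K1 = 435.
Since both are reversed, neither can invade when rare; the interior point is a saddle.

unstable coexistence (outcome depends on initial conditions)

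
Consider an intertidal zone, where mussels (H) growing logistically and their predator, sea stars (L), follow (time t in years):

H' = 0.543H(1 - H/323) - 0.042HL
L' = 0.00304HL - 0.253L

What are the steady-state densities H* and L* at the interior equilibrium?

H* ≈ 83.2, L* ≈ 9.6

From dL/dt = 0 with L > 0: 0.00304H* = 0.253, so H* = 83.2.
Substitute into dH/dt = 0: 0.543(1 - 83.2/323) = 0.042L*.
The bracket is 0.742, giving L* = 0.403/0.042 = 9.6.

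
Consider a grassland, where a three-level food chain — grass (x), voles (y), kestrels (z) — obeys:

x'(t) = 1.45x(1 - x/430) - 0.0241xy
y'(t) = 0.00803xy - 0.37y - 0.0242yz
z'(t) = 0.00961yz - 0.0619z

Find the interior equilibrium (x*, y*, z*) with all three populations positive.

x* ≈ 384, y* ≈ 6.44, z* ≈ 112

From dz/dt = 0: 0.00961y* = 0.0619, so y* = 6.44.
From dx/dt = 0: 1.45(1 - x*/430) = 0.0241·6.44, giving x* = 430·(1 - 0.107) = 384.
From dy/dt = 0: 0.00803·384 - 0.37 = 0.0242z*, so z* = 2.71/0.0242 = 112.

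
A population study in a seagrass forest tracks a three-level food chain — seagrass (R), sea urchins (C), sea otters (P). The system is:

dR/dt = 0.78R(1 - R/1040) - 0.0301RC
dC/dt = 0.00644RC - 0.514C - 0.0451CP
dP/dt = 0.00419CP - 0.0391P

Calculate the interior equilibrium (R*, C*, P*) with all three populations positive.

From dP/dt = 0: 0.00419C* = 0.0391, so C* = 9.33.
From dR/dt = 0: 0.78(1 - R*/1040) = 0.0301·9.33, giving R* = 1040·(1 - 0.36) = 665.
From dC/dt = 0: 0.00644·665 - 0.514 = 0.0451P*, so P* = 3.77/0.0451 = 83.6.

R* ≈ 665, C* ≈ 9.33, P* ≈ 83.6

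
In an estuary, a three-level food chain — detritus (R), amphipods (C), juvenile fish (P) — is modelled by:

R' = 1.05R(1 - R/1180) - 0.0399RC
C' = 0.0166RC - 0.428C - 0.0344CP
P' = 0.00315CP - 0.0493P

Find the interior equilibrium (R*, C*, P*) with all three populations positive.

R* ≈ 478, C* ≈ 15.7, P* ≈ 218

From dP/dt = 0: 0.00315C* = 0.0493, so C* = 15.7.
From dR/dt = 0: 1.05(1 - R*/1180) = 0.0399·15.7, giving R* = 1180·(1 - 0.595) = 478.
From dC/dt = 0: 0.0166·478 - 0.428 = 0.0344P*, so P* = 7.51/0.0344 = 218.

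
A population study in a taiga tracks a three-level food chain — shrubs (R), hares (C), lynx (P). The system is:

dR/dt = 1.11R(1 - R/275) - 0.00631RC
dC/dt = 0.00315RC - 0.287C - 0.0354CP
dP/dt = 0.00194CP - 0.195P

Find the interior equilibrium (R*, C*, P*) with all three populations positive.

R* ≈ 118, C* ≈ 101, P* ≈ 2.38

From dP/dt = 0: 0.00194C* = 0.195, so C* = 101.
From dR/dt = 0: 1.11(1 - R*/275) = 0.00631·101, giving R* = 275·(1 - 0.571) = 118.
From dC/dt = 0: 0.00315·118 - 0.287 = 0.0354P*, so P* = 0.0843/0.0354 = 2.38.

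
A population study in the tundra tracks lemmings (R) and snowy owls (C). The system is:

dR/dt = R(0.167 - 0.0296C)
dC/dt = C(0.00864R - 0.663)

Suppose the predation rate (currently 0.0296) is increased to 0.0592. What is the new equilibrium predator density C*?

At the interior fixed point, setting dR/dt = 0 with R > 0 fixes C* = (prey growth rate)/(RC coefficient) — independent of the other coefficients.
With the change, C* = 0.167/0.0592 = 2.82; it falls from 5.64.

C* ≈ 2.82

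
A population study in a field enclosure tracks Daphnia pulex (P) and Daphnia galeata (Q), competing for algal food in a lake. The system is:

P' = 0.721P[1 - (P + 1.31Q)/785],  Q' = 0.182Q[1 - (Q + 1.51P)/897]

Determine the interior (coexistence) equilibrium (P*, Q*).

Setting both brackets to zero gives the nullclines P + 1.31Q = 785 and 1.51P + Q = 897.
Substituting Q = 897 - 1.51P into the first: P(1 - 1.31·1.51) = 785 - 1.31·897.
So P* = -390/-0.978 = 399, and then Q* = 897 - 1.51·399 = 295.

P* ≈ 399, Q* ≈ 295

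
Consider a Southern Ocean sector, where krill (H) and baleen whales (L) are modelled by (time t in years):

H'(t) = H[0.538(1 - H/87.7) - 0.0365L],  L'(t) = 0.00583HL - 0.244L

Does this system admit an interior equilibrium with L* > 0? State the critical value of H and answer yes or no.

Threshold H = 41.9; K > 41.9, so yes, the predator persists.

The predator equation gives dL/dt > 0 only when H > 0.244/0.00583 = 41.9.
Without the predator, H → K = 87.7. Since 87.7 > 41.9, the predator can invade and persist.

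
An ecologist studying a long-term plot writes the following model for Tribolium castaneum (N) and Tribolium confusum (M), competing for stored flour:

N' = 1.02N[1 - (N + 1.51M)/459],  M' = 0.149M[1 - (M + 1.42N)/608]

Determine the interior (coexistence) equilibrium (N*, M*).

Setting both brackets to zero gives the nullclines N + 1.51M = 459 and 1.42N + M = 608.
Substituting M = 608 - 1.42N into the first: N(1 - 1.51·1.42) = 459 - 1.51·608.
So N* = -459/-1.14 = 401, and then M* = 608 - 1.42·401 = 38.3.

N* ≈ 401, M* ≈ 38.3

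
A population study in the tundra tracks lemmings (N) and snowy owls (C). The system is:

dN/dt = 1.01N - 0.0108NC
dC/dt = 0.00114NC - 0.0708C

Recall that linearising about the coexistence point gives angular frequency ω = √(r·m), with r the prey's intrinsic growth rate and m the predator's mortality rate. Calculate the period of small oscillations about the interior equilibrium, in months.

T ≈ 23.5 months

Here r = 1.01 and m = 0.0708, so r·m = 0.0715.
ω = √0.0715 = 0.267 per month, hence T = 2π/ω ≈ 23.5 months.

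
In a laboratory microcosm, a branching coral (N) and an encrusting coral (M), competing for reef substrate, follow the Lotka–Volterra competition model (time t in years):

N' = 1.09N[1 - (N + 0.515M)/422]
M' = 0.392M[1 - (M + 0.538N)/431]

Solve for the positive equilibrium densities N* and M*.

N* ≈ 277, M* ≈ 282

Setting both brackets to zero gives the nullclines N + 0.515M = 422 and 0.538N + M = 431.
Substituting M = 431 - 0.538N into the first: N(1 - 0.515·0.538) = 422 - 0.515·431.
So N* = 200/0.723 = 277, and then M* = 431 - 0.538·277 = 282.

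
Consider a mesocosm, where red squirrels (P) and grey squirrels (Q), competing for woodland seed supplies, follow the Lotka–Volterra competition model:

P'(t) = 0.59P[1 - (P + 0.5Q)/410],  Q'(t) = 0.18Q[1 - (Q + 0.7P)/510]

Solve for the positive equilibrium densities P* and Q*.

P* ≈ 238, Q* ≈ 343

Setting both brackets to zero gives the nullclines P + 0.5Q = 410 and 0.7P + Q = 510.
Substituting Q = 510 - 0.7P into the first: P(1 - 0.5·0.7) = 410 - 0.5·510.
So P* = 155/0.65 = 238, and then Q* = 510 - 0.7·238 = 343.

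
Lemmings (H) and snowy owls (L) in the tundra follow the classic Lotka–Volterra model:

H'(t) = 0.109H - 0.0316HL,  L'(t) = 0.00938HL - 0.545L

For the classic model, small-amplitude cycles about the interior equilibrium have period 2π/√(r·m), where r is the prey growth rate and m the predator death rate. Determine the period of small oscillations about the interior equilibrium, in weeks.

T ≈ 25.8 weeks

Here r = 0.109 and m = 0.545, so r·m = 0.0594.
ω = √0.0594 = 0.244 per week, hence T = 2π/ω ≈ 25.8 weeks.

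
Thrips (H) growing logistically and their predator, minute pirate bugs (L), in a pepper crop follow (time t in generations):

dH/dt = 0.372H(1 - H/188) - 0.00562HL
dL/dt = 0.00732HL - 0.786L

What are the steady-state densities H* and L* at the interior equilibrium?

H* ≈ 107, L* ≈ 28.4

From dL/dt = 0 with L > 0: 0.00732H* = 0.786, so H* = 107.
Substitute into dH/dt = 0: 0.372(1 - 107/188) = 0.00562L*.
The bracket is 0.429, giving L* = 0.16/0.00562 = 28.4.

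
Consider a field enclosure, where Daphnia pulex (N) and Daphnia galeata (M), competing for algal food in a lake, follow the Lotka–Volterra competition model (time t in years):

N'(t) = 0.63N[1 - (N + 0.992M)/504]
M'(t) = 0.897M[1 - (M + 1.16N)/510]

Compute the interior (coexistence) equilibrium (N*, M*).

N* ≈ 12.7, M* ≈ 495

Setting both brackets to zero gives the nullclines N + 0.992M = 504 and 1.16N + M = 510.
Substituting M = 510 - 1.16N into the first: N(1 - 0.992·1.16) = 504 - 0.992·510.
So N* = -1.92/-0.151 = 12.7, and then M* = 510 - 1.16·12.7 = 495.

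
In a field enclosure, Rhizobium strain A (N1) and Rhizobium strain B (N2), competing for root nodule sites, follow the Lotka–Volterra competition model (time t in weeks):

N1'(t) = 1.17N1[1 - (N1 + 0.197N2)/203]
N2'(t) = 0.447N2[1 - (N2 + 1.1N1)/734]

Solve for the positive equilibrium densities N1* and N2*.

Setting both brackets to zero gives the nullclines N1 + 0.197N2 = 203 and 1.1N1 + N2 = 734.
Substituting N2 = 734 - 1.1N1 into the first: N1(1 - 0.197·1.1) = 203 - 0.197·734.
So N1* = 58.4/0.783 = 74.6, and then N2* = 734 - 1.1·74.6 = 652.

N1* ≈ 74.6, N2* ≈ 652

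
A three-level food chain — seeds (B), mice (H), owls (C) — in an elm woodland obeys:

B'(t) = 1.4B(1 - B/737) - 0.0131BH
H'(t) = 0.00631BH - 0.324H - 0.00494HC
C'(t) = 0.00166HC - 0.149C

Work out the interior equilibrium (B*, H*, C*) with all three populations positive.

B* ≈ 118, H* ≈ 89.8, C* ≈ 85.1

From dC/dt = 0: 0.00166H* = 0.149, so H* = 89.8.
From dB/dt = 0: 1.4(1 - B*/737) = 0.0131·89.8, giving B* = 737·(1 - 0.84) = 118.
From dH/dt = 0: 0.00631·118 - 0.324 = 0.00494C*, so C* = 0.421/0.00494 = 85.1.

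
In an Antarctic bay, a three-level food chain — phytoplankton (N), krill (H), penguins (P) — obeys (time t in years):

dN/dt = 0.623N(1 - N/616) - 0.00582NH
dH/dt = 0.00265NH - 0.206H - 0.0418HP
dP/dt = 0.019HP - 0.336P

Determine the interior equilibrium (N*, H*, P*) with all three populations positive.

N* ≈ 514, H* ≈ 17.7, P* ≈ 27.7

From dP/dt = 0: 0.019H* = 0.336, so H* = 17.7.
From dN/dt = 0: 0.623(1 - N*/616) = 0.00582·17.7, giving N* = 616·(1 - 0.165) = 514.
From dH/dt = 0: 0.00265·514 - 0.206 = 0.0418P*, so P* = 1.16/0.0418 = 27.7.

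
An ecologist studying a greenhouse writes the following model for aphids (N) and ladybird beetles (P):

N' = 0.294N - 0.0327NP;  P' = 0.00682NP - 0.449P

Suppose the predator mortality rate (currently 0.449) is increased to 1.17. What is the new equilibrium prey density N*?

At the interior fixed point, setting dP/dt = 0 with P > 0 fixes N* = (predator death rate)/(NP coefficient) — independent of the other coefficients.
With the change, N* = 1.17/0.00682 = 172; it rises from 65.8.

N* ≈ 172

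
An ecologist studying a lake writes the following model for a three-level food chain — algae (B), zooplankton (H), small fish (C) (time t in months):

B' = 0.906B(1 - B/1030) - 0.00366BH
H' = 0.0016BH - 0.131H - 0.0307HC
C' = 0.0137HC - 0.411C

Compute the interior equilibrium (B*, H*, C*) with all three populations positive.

From dC/dt = 0: 0.0137H* = 0.411, so H* = 30.
From dB/dt = 0: 0.906(1 - B*/1030) = 0.00366·30, giving B* = 1030·(1 - 0.121) = 905.
From dH/dt = 0: 0.0016·905 - 0.131 = 0.0307C*, so C* = 1.32/0.0307 = 42.9.

B* ≈ 905, H* ≈ 30, C* ≈ 42.9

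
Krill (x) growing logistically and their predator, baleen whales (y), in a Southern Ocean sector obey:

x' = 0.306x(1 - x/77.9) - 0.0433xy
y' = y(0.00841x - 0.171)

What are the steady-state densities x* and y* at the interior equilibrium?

From dy/dt = 0 with y > 0: 0.00841x* = 0.171, so x* = 20.3.
Substitute into dx/dt = 0: 0.306(1 - 20.3/77.9) = 0.0433y*.
The bracket is 0.739, giving y* = 0.226/0.0433 = 5.22.

x* ≈ 20.3, y* ≈ 5.22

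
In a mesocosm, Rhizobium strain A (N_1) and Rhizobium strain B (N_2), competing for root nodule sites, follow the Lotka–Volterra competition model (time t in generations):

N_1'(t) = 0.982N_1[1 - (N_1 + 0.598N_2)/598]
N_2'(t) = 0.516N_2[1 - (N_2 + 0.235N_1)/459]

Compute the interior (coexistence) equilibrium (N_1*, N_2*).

Setting both brackets to zero gives the nullclines N_1 + 0.598N_2 = 598 and 0.235N_1 + N_2 = 459.
Substituting N_2 = 459 - 0.235N_1 into the first: N_1(1 - 0.598·0.235) = 598 - 0.598·459.
So N_1* = 324/0.859 = 376, and then N_2* = 459 - 0.235·376 = 371.

N_1* ≈ 376, N_2* ≈ 371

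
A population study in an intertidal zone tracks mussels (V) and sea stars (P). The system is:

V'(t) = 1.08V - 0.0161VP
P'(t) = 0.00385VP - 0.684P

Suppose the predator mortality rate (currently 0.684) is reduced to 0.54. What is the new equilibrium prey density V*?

At the interior fixed point, setting dP/dt = 0 with P > 0 fixes V* = (predator death rate)/(VP coefficient) — independent of the other coefficients.
With the change, V* = 0.54/0.00385 = 140; it falls from 178.

V* ≈ 140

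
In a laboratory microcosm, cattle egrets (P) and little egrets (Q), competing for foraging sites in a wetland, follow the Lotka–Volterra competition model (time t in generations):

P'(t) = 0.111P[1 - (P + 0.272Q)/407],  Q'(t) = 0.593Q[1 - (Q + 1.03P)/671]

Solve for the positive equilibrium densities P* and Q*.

Setting both brackets to zero gives the nullclines P + 0.272Q = 407 and 1.03P + Q = 671.
Substituting Q = 671 - 1.03P into the first: P(1 - 0.272·1.03) = 407 - 0.272·671.
So P* = 224/0.72 = 312, and then Q* = 671 - 1.03·312 = 350.

P* ≈ 312, Q* ≈ 350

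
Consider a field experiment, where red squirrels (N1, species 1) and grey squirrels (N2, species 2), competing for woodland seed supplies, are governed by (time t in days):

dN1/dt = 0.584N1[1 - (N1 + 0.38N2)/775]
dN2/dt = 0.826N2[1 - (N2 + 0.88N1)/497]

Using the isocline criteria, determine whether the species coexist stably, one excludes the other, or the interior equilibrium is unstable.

species 1 excludes species 2

Compare the nullcline intercepts: K1/α12 = 775/0.38 = 2040 > K2 = 497; K2/α21 = 497/0.88 = 565 < K1 = 775.
Since the inequalities point opposite ways, species 1 can invade but species 2 cannot.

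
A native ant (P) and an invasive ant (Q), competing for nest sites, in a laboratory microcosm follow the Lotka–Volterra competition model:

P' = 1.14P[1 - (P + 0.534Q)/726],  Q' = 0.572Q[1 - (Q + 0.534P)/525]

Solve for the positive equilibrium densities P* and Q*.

Setting both brackets to zero gives the nullclines P + 0.534Q = 726 and 0.534P + Q = 525.
Substituting Q = 525 - 0.534P into the first: P(1 - 0.534·0.534) = 726 - 0.534·525.
So P* = 446/0.715 = 623, and then Q* = 525 - 0.534·623 = 192.

P* ≈ 623, Q* ≈ 192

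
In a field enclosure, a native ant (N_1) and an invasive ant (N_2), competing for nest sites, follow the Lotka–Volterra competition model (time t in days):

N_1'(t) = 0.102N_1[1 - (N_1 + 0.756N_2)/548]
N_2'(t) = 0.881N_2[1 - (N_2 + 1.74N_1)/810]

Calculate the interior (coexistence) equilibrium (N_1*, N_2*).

Setting both brackets to zero gives the nullclines N_1 + 0.756N_2 = 548 and 1.74N_1 + N_2 = 810.
Substituting N_2 = 810 - 1.74N_1 into the first: N_1(1 - 0.756·1.74) = 548 - 0.756·810.
So N_1* = -64.4/-0.315 = 204, and then N_2* = 810 - 1.74·204 = 455.

N_1* ≈ 204, N_2* ≈ 455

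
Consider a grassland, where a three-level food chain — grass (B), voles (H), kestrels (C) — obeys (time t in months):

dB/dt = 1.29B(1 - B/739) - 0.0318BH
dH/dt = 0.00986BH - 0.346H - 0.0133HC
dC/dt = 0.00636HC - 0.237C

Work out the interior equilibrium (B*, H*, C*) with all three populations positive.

From dC/dt = 0: 0.00636H* = 0.237, so H* = 37.3.
From dB/dt = 0: 1.29(1 - B*/739) = 0.0318·37.3, giving B* = 739·(1 - 0.919) = 60.2.
From dH/dt = 0: 0.00986·60.2 - 0.346 = 0.0133C*, so C* = 0.247/0.0133 = 18.6.

B* ≈ 60.2, H* ≈ 37.3, C* ≈ 18.6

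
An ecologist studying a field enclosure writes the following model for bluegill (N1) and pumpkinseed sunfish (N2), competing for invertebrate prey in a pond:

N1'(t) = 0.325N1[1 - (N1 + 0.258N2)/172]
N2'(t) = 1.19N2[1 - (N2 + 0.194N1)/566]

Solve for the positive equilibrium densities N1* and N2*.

N1* ≈ 27.3, N2* ≈ 561

Setting both brackets to zero gives the nullclines N1 + 0.258N2 = 172 and 0.194N1 + N2 = 566.
Substituting N2 = 566 - 0.194N1 into the first: N1(1 - 0.258·0.194) = 172 - 0.258·566.
So N1* = 26/0.95 = 27.3, and then N2* = 566 - 0.194·27.3 = 561.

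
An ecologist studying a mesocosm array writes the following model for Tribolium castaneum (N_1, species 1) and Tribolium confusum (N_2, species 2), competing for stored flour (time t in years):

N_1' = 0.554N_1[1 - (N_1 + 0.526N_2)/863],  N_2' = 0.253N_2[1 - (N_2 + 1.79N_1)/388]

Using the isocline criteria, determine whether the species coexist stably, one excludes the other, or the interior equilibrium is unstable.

Compare the nullcline intercepts: K1/α12 = 863/0.526 = 1640 > K2 = 388; K2/α21 = 388/1.79 = 217 < K1 = 863.
Since the inequalities point opposite ways, species 1 can invade but species 2 cannot.

species 1 excludes species 2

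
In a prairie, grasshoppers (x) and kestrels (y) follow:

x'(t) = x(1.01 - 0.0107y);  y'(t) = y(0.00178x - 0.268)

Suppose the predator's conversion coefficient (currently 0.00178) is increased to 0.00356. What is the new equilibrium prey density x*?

x* ≈ 75.3

At the interior fixed point, setting dy/dt = 0 with y > 0 fixes x* = (predator death rate)/(xy coefficient) — independent of the other coefficients.
With the change, x* = 0.268/0.00356 = 75.3; it falls from 151.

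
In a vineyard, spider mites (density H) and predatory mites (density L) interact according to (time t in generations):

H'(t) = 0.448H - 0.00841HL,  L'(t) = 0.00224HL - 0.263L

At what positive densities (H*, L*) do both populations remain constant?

Set dL/dt = 0 with L > 0: 0.00224H - 0.263 = 0, so H* = 0.263/0.00224 = 117.
Set dH/dt = 0 with H > 0: 0.448 - 0.00841L = 0, so L* = 0.448/0.00841 = 53.3.

H* ≈ 117, L* ≈ 53.3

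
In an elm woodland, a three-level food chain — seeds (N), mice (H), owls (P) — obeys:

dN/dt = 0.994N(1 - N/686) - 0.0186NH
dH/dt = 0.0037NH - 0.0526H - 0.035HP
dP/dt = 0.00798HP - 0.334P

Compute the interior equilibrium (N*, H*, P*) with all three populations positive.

N* ≈ 149, H* ≈ 41.9, P* ≈ 14.2

From dP/dt = 0: 0.00798H* = 0.334, so H* = 41.9.
From dN/dt = 0: 0.994(1 - N*/686) = 0.0186·41.9, giving N* = 686·(1 - 0.783) = 149.
From dH/dt = 0: 0.0037·149 - 0.0526 = 0.035P*, so P* = 0.498/0.035 = 14.2.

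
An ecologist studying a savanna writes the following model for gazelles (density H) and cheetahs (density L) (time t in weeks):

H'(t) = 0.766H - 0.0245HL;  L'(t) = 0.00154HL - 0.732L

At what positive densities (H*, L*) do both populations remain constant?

Set dL/dt = 0 with L > 0: 0.00154H - 0.732 = 0, so H* = 0.732/0.00154 = 475.
Set dH/dt = 0 with H > 0: 0.766 - 0.0245L = 0, so L* = 0.766/0.0245 = 31.3.

H* ≈ 475, L* ≈ 31.3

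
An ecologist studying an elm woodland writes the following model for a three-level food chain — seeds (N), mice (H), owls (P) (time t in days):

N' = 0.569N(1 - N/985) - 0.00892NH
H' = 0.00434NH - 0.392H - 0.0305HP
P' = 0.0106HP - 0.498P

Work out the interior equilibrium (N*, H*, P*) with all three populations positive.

From dP/dt = 0: 0.0106H* = 0.498, so H* = 47.
From dN/dt = 0: 0.569(1 - N*/985) = 0.00892·47, giving N* = 985·(1 - 0.737) = 260.
From dH/dt = 0: 0.00434·260 - 0.392 = 0.0305P*, so P* = 0.734/0.0305 = 24.1.

N* ≈ 260, H* ≈ 47, P* ≈ 24.1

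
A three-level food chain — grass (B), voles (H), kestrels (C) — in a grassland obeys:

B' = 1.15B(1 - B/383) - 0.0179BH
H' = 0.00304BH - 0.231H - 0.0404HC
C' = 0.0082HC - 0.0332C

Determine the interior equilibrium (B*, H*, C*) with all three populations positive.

From dC/dt = 0: 0.0082H* = 0.0332, so H* = 4.05.
From dB/dt = 0: 1.15(1 - B*/383) = 0.0179·4.05, giving B* = 383·(1 - 0.063) = 359.
From dH/dt = 0: 0.00304·359 - 0.231 = 0.0404C*, so C* = 0.86/0.0404 = 21.3.

B* ≈ 359, H* ≈ 4.05, C* ≈ 21.3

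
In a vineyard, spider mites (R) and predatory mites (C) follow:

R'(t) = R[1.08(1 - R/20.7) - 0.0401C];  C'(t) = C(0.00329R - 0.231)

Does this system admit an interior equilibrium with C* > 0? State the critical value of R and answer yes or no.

The predator equation gives dC/dt > 0 only when R > 0.231/0.00329 = 70.2.
Without the predator, R → K = 20.7. Since 20.7 < 70.2, the predator cannot invade.

Threshold R = 70.2; K < 70.2, so no, the predator goes extinct.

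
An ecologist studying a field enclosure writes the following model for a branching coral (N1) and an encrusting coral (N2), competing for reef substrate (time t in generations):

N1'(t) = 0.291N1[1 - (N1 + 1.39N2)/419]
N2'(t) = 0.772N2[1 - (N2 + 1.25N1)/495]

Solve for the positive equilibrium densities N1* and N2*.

N1* ≈ 365, N2* ≈ 39

Setting both brackets to zero gives the nullclines N1 + 1.39N2 = 419 and 1.25N1 + N2 = 495.
Substituting N2 = 495 - 1.25N1 into the first: N1(1 - 1.39·1.25) = 419 - 1.39·495.
So N1* = -269/-0.737 = 365, and then N2* = 495 - 1.25·365 = 39.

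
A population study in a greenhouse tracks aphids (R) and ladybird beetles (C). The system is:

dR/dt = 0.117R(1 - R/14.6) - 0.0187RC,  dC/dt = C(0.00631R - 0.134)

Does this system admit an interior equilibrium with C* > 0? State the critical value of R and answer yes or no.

The predator equation gives dC/dt > 0 only when R > 0.134/0.00631 = 21.2.
Without the predator, R → K = 14.6. Since 14.6 < 21.2, the predator cannot invade.

Threshold R = 21.2; K < 21.2, so no, the predator goes extinct.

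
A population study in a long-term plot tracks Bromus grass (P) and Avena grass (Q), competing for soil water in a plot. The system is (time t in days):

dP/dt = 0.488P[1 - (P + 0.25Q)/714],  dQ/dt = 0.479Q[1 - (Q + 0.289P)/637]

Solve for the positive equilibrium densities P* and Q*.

Setting both brackets to zero gives the nullclines P + 0.25Q = 714 and 0.289P + Q = 637.
Substituting Q = 637 - 0.289P into the first: P(1 - 0.25·0.289) = 714 - 0.25·637.
So P* = 555/0.928 = 598, and then Q* = 637 - 0.289·598 = 464.

P* ≈ 598, Q* ≈ 464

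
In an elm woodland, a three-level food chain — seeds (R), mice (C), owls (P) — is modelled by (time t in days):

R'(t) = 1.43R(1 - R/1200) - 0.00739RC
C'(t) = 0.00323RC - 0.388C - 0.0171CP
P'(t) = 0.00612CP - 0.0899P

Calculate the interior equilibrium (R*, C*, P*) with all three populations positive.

From dP/dt = 0: 0.00612C* = 0.0899, so C* = 14.7.
From dR/dt = 0: 1.43(1 - R*/1200) = 0.00739·14.7, giving R* = 1200·(1 - 0.0759) = 1110.
From dC/dt = 0: 0.00323·1110 - 0.388 = 0.0171P*, so P* = 3.19/0.0171 = 187.

R* ≈ 1110, C* ≈ 14.7, P* ≈ 187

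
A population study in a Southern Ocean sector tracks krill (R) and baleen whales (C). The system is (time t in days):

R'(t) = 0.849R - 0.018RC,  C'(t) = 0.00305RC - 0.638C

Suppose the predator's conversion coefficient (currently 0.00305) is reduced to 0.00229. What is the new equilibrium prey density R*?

At the interior fixed point, setting dC/dt = 0 with C > 0 fixes R* = (predator death rate)/(RC coefficient) — independent of the other coefficients.
With the change, R* = 0.638/0.00229 = 279; it rises from 209.

R* ≈ 279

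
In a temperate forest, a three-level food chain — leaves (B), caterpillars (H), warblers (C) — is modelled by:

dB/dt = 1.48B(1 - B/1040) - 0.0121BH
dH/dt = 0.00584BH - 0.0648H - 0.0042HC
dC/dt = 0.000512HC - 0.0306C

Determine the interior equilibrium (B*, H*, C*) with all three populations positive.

B* ≈ 532, H* ≈ 59.8, C* ≈ 724

From dC/dt = 0: 0.000512H* = 0.0306, so H* = 59.8.
From dB/dt = 0: 1.48(1 - B*/1040) = 0.0121·59.8, giving B* = 1040·(1 - 0.489) = 532.
From dH/dt = 0: 0.00584·532 - 0.0648 = 0.0042C*, so C* = 3.04/0.0042 = 724.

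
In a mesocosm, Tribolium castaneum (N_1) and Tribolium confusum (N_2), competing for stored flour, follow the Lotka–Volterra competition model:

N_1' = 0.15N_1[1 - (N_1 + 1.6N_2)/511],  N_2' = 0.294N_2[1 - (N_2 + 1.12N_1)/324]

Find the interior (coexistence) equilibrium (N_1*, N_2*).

N_1* ≈ 9.34, N_2* ≈ 314

Setting both brackets to zero gives the nullclines N_1 + 1.6N_2 = 511 and 1.12N_1 + N_2 = 324.
Substituting N_2 = 324 - 1.12N_1 into the first: N_1(1 - 1.6·1.12) = 511 - 1.6·324.
So N_1* = -7.4/-0.792 = 9.34, and then N_2* = 324 - 1.12·9.34 = 314.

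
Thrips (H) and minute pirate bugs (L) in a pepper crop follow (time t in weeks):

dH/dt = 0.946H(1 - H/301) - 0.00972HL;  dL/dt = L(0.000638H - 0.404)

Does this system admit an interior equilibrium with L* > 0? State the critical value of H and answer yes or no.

The predator equation gives dL/dt > 0 only when H > 0.404/0.000638 = 633.
Without the predator, H → K = 301. Since 301 < 633, the predator cannot invade.

Threshold H = 633; K < 633, so no, the predator goes extinct.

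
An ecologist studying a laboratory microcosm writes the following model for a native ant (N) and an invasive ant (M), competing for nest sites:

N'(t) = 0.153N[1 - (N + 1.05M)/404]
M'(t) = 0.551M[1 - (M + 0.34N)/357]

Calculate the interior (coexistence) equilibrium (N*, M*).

Setting both brackets to zero gives the nullclines N + 1.05M = 404 and 0.34N + M = 357.
Substituting M = 357 - 0.34N into the first: N(1 - 1.05·0.34) = 404 - 1.05·357.
So N* = 29.1/0.643 = 45.3, and then M* = 357 - 0.34·45.3 = 342.

N* ≈ 45.3, M* ≈ 342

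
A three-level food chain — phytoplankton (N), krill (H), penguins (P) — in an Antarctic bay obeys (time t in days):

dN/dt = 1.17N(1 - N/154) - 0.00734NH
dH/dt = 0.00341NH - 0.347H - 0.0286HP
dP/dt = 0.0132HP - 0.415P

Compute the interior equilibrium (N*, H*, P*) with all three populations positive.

From dP/dt = 0: 0.0132H* = 0.415, so H* = 31.4.
From dN/dt = 0: 1.17(1 - N*/154) = 0.00734·31.4, giving N* = 154·(1 - 0.197) = 124.
From dH/dt = 0: 0.00341·124 - 0.347 = 0.0286P*, so P* = 0.0746/0.0286 = 2.61.

N* ≈ 124, H* ≈ 31.4, P* ≈ 2.61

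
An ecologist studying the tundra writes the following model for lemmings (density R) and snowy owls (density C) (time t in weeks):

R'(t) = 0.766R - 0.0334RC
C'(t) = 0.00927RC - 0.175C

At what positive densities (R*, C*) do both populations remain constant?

Set dC/dt = 0 with C > 0: 0.00927R - 0.175 = 0, so R* = 0.175/0.00927 = 18.9.
Set dR/dt = 0 with R > 0: 0.766 - 0.0334C = 0, so C* = 0.766/0.0334 = 22.9.

R* ≈ 18.9, C* ≈ 22.9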